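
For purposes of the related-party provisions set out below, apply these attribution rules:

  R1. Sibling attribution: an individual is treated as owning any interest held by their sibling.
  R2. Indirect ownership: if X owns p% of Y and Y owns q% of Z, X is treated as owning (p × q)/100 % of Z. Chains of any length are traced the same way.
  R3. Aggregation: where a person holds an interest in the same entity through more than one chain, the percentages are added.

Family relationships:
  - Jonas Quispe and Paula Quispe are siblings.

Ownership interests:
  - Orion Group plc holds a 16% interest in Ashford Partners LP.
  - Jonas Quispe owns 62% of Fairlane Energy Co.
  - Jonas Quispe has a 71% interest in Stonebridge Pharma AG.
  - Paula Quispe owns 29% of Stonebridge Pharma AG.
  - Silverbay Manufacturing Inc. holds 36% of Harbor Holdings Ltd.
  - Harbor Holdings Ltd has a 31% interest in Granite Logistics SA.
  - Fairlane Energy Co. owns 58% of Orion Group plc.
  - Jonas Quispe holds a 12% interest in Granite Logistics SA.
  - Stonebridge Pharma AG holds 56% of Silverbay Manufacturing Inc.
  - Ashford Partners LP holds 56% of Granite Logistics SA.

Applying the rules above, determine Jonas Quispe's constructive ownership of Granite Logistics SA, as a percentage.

By sibling attribution (R1), Jonas Quispe is treated as also owning Paula Quispe's interest in Stonebridge Pharma AG, giving 71% + 29% = 100%.
Chain via Stonebridge Pharma AG → Silverbay Manufacturing Inc. → Harbor Holdings Ltd (R2): 100% × 56% × 36% × 31% = 6.2496% of Granite Logistics SA.
Chain via Fairlane Energy Co. → Orion Group plc → Ashford Partners LP (R2): 62% × 58% × 16% × 56% = 3.222016% of Granite Logistics SA.
Direct interest in Granite Logistics SA: 12%.
Aggregating (R3): 6.2496% + 3.222016% + 12% = 21.471616%.

21.471616%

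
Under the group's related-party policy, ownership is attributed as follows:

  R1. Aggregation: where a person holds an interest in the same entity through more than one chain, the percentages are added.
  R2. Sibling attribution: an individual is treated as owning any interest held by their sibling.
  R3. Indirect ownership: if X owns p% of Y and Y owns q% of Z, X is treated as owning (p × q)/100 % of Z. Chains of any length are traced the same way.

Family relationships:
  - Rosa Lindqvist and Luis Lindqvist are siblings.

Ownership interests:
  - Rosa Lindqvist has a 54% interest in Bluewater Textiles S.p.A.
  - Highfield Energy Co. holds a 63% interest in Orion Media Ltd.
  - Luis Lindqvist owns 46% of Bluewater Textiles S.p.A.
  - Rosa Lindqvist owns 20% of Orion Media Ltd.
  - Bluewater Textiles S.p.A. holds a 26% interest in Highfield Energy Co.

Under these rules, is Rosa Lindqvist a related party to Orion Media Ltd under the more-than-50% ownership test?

No

By sibling attribution (R2), Rosa Lindqvist is treated as also owning Luis Lindqvist's interest in Bluewater Textiles S.p.A, giving 54% + 46% = 100%.
Chain via Bluewater Textiles S.p.A. → Highfield Energy Co. (R3): 100% × 26% × 63% = 16.38% of Orion Media Ltd.
Direct interest in Orion Media Ltd: 20%.
Aggregating (R1): 16.38% + 20% = 36.38%.
36.38% does not exceed the 50% threshold, so Rosa is not a related party to Orion Media Ltd.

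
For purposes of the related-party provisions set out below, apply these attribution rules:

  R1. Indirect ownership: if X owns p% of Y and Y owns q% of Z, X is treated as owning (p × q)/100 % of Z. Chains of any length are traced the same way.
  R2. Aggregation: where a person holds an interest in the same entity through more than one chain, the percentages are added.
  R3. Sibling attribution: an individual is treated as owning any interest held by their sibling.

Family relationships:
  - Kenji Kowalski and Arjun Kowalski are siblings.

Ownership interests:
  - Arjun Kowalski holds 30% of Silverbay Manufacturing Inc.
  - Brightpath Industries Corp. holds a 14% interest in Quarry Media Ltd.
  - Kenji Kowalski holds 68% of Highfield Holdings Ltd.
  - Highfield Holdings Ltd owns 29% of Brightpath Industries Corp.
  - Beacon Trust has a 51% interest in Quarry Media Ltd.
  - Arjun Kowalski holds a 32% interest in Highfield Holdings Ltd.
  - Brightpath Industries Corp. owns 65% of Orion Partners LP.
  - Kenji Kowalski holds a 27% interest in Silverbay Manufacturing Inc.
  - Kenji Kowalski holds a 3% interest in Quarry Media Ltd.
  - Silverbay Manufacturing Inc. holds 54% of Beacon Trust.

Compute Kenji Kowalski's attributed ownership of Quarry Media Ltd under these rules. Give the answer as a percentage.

22.7578%

By sibling attribution (R3), Kenji Kowalski is treated as also owning Arjun Kowalski's interest in Highfield Holdings Ltd, giving 68% + 32% = 100%.
By sibling attribution (R3), Kenji Kowalski is treated as also owning Arjun Kowalski's interest in Silverbay Manufacturing Inc, giving 27% + 30% = 57%.
Chain via Highfield Holdings Ltd → Brightpath Industries Corp. (R1): 100% × 29% × 14% = 4.06% of Quarry Media Ltd.
Chain via Silverbay Manufacturing Inc. → Beacon Trust (R1): 57% × 54% × 51% = 15.6978% of Quarry Media Ltd.
Direct interest in Quarry Media Ltd: 3%.
Aggregating (R2): 4.06% + 15.6978% + 3% = 22.7578%.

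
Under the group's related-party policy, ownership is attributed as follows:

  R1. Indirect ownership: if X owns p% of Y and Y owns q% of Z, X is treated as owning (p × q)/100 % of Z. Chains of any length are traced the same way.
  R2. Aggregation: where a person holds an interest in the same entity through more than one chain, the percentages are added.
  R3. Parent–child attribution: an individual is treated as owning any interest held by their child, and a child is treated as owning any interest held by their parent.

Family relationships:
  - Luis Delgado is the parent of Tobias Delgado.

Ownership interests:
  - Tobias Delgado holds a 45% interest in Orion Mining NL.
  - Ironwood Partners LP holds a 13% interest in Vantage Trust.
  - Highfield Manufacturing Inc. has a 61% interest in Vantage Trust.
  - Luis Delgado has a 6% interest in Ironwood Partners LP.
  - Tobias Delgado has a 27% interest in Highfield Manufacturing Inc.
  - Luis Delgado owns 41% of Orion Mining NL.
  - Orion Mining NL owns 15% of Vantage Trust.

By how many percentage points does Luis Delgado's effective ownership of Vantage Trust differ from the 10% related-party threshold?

20.15

By parent–child attribution (R3), Luis Delgado is treated as also owning Tobias Delgado's interest in Orion Mining NL, giving 41% + 45% = 86%.
By parent–child attribution (R3), Luis Delgado is treated as owning Tobias Delgado's 27% interest in Highfield Manufacturing Inc.
Chain via Orion Mining NL (R1): 86% × 15% = 12.9% of Vantage Trust.
Chain via Ironwood Partners LP (R1): 6% × 13% = 0.78% of Vantage Trust.
Chain via Highfield Manufacturing Inc. (R1): 27% × 61% = 16.47% of Vantage Trust.
Aggregating (R2): 12.9% + 0.78% + 16.47% = 30.15%.
30.15% exceeds the 10% threshold by 20.15 percentage points.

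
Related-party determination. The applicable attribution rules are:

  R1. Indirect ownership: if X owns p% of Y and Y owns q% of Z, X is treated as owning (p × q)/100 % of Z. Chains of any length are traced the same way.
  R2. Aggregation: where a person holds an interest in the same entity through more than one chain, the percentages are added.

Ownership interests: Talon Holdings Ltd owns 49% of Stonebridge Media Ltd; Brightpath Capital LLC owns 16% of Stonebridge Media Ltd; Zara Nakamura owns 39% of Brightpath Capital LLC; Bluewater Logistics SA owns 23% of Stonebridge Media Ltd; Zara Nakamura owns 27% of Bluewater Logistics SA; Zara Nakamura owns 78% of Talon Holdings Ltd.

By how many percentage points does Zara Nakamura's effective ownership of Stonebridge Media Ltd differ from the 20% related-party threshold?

30.67

Chain via Bluewater Logistics SA (R1): 27% × 23% = 6.21% of Stonebridge Media Ltd.
Chain via Talon Holdings Ltd (R1): 78% × 49% = 38.22% of Stonebridge Media Ltd.
Chain via Brightpath Capital LLC (R1): 39% × 16% = 6.24% of Stonebridge Media Ltd.
Aggregating (R2): 6.21% + 38.22% + 6.24% = 50.67%.
50.67% exceeds the 20% threshold by 30.67 percentage points.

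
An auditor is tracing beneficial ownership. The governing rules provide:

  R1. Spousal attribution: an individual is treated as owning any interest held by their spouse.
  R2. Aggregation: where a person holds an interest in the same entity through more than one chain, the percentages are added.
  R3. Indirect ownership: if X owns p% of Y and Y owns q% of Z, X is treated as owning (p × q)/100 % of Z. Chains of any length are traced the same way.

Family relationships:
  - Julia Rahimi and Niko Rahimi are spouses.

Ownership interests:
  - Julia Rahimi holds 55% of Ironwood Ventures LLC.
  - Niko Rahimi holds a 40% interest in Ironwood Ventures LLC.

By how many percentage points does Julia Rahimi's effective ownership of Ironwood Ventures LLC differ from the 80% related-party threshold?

15

By spousal attribution (R1), Julia Rahimi is treated as also owning Niko Rahimi's interest in Ironwood Ventures LLC, giving 55% + 40% = 95%.
Direct interest in Ironwood Ventures LLC: 95%.
95% exceeds the 80% threshold by 15 percentage points.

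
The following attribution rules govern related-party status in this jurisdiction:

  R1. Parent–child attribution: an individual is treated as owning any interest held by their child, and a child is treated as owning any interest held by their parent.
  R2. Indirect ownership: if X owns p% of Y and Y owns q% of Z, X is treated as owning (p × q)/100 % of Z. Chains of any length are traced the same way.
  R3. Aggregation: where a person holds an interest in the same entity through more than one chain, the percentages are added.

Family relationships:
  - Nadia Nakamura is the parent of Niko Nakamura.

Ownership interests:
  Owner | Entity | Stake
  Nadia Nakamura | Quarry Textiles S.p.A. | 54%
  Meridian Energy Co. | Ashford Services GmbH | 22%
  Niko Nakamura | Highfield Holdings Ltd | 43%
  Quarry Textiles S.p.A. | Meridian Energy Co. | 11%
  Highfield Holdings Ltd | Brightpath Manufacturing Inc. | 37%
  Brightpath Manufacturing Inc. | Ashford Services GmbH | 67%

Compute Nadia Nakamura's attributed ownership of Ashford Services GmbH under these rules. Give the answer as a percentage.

11.9665%

By parent–child attribution (R1), Nadia Nakamura is treated as owning Niko Nakamura's 43% interest in Highfield Holdings Ltd.
Chain via Quarry Textiles S.p.A. → Meridian Energy Co. (R2): 54% × 11% × 22% = 1.3068% of Ashford Services GmbH.
Chain via Highfield Holdings Ltd → Brightpath Manufacturing Inc. (R2): 43% × 37% × 67% = 10.6597% of Ashford Services GmbH.
Aggregating (R3): 1.3068% + 10.6597% = 11.9665%.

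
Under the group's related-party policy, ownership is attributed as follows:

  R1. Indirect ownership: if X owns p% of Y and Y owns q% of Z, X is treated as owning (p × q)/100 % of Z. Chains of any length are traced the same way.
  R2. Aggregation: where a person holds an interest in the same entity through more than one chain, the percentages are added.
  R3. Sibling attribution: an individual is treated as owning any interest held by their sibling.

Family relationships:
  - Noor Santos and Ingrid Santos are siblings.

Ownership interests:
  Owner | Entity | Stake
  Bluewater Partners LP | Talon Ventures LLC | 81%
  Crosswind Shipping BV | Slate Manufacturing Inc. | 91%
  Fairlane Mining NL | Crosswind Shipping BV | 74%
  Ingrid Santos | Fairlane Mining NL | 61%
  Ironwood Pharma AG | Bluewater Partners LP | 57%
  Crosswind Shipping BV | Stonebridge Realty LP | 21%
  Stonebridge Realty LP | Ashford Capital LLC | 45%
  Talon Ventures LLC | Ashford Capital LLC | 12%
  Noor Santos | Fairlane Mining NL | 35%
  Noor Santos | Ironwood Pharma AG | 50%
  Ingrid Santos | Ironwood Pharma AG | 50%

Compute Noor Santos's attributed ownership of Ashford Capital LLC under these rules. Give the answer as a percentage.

12.25368%

By sibling attribution (R3), Noor Santos is treated as also owning Ingrid Santos's interest in Ironwood Pharma AG, giving 50% + 50% = 100%.
By sibling attribution (R3), Noor Santos is treated as also owning Ingrid Santos's interest in Fairlane Mining NL, giving 35% + 61% = 96%.
Chain via Ironwood Pharma AG → Bluewater Partners LP → Talon Ventures LLC (R1): 100% × 57% × 81% × 12% = 5.5404% of Ashford Capital LLC.
Chain via Fairlane Mining NL → Crosswind Shipping BV → Stonebridge Realty LP (R1): 96% × 74% × 21% × 45% = 6.71328% of Ashford Capital LLC.
Aggregating (R2): 5.5404% + 6.71328% = 12.25368%.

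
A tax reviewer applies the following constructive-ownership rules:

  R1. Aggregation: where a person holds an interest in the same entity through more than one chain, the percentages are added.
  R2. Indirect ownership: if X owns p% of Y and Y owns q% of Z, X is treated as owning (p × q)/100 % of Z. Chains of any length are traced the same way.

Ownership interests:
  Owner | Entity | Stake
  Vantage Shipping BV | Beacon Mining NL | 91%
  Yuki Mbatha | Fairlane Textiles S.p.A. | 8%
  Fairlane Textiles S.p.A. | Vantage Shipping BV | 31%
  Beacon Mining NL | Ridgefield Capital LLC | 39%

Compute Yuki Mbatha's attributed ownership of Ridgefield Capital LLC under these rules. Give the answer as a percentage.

0.880152%

Chain via Fairlane Textiles S.p.A. → Vantage Shipping BV → Beacon Mining NL (R2): 8% × 31% × 91% × 39% = 0.880152% of Ridgefield Capital LLC.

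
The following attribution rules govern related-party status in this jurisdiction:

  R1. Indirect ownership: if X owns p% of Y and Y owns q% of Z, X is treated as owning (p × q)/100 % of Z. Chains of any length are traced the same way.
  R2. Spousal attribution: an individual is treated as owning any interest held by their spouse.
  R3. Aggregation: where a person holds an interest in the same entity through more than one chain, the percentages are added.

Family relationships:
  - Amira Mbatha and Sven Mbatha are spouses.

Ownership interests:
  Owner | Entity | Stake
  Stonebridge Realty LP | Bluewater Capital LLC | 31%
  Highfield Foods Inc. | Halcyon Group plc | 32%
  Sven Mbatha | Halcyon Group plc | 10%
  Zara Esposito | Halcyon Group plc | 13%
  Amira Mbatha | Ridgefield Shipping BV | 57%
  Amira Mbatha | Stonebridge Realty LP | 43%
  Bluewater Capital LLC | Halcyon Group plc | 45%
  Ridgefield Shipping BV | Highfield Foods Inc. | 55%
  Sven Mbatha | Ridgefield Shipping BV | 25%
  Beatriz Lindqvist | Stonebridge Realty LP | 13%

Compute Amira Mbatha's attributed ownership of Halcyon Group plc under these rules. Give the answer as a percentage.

30.4305%

By spousal attribution (R2), Amira Mbatha is treated as also owning Sven Mbatha's interest in Ridgefield Shipping BV, giving 57% + 25% = 82%.
By spousal attribution (R2), Amira Mbatha is treated as owning Sven Mbatha's 10% interest in Halcyon Group plc.
Chain via Stonebridge Realty LP → Bluewater Capital LLC (R1): 43% × 31% × 45% = 5.9985% of Halcyon Group plc.
Chain via Ridgefield Shipping BV → Highfield Foods Inc. (R1): 82% × 55% × 32% = 14.432% of Halcyon Group plc.
Direct interest in Halcyon Group plc: 10%.
Aggregating (R3): 5.9985% + 14.432% + 10% = 30.4305%.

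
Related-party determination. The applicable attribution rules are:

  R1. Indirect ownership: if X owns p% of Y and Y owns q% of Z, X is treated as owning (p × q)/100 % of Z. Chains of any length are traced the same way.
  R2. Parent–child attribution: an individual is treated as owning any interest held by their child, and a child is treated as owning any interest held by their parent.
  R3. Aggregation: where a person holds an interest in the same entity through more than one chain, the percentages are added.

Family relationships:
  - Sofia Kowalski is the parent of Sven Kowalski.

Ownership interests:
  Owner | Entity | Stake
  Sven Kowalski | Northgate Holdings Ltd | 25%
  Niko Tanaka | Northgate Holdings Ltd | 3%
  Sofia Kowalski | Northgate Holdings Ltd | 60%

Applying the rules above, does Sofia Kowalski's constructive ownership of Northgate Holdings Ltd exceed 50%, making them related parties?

By parent–child attribution (R2), Sofia Kowalski is treated as also owning Sven Kowalski's interest in Northgate Holdings Ltd, giving 60% + 25% = 85%.
Direct interest in Northgate Holdings Ltd: 85%.
85% exceeds the 50% threshold, so Sofia is a related party to Northgate Holdings Ltd.

Yes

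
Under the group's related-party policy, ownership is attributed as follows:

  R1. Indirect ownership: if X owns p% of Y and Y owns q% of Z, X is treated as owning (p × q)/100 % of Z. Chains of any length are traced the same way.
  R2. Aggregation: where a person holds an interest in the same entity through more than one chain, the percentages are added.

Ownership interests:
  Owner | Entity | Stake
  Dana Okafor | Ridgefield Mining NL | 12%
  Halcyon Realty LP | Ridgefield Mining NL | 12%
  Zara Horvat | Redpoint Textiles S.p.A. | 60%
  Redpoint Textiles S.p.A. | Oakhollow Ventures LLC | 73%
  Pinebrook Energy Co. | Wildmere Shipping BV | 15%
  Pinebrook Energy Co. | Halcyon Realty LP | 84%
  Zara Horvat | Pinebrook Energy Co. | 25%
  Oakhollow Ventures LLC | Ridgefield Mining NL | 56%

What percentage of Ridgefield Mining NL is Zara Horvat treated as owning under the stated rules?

Chain via Redpoint Textiles S.p.A. → Oakhollow Ventures LLC (R1): 60% × 73% × 56% = 24.528% of Ridgefield Mining NL.
Chain via Pinebrook Energy Co. → Halcyon Realty LP (R1): 25% × 84% × 12% = 2.52% of Ridgefield Mining NL.
Aggregating (R2): 24.528% + 2.52% = 27.048%.

27.048%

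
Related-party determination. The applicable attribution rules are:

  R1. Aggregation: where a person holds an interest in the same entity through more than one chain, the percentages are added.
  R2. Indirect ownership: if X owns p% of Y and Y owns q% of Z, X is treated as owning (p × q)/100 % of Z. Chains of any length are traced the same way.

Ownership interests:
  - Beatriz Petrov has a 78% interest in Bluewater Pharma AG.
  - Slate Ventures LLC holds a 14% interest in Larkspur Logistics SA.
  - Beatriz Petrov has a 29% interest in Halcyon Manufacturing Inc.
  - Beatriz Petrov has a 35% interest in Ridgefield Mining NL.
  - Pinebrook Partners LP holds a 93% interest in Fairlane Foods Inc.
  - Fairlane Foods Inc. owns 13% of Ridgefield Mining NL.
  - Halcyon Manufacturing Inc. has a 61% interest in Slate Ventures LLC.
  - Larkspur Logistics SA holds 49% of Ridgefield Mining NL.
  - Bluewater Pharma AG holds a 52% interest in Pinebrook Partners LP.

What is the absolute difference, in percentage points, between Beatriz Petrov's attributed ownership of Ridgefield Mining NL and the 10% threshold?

31.117238

Chain via Halcyon Manufacturing Inc. → Slate Ventures LLC → Larkspur Logistics SA (R2): 29% × 61% × 14% × 49% = 1.213534% of Ridgefield Mining NL.
Chain via Bluewater Pharma AG → Pinebrook Partners LP → Fairlane Foods Inc. (R2): 78% × 52% × 93% × 13% = 4.903704% of Ridgefield Mining NL.
Direct interest in Ridgefield Mining NL: 35%.
Aggregating (R1): 1.213534% + 4.903704% + 35% = 41.117238%.
41.117238% exceeds the 10% threshold by 31.117238 percentage points.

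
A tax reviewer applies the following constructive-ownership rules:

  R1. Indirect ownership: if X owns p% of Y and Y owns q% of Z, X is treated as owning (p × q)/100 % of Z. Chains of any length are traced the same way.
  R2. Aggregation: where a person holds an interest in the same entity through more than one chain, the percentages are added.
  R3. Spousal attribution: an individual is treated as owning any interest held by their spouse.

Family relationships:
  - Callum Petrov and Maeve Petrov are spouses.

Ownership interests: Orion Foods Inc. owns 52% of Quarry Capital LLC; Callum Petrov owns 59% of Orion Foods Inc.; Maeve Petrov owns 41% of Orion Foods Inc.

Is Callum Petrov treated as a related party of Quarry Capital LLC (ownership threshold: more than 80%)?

By spousal attribution (R3), Callum Petrov is treated as also owning Maeve Petrov's interest in Orion Foods Inc, giving 59% + 41% = 100%.
Chain via Orion Foods Inc. (R1): 100% × 52% = 52% of Quarry Capital LLC.
52% does not exceed the 80% threshold, so Callum is not a related party to Quarry Capital LLC.

No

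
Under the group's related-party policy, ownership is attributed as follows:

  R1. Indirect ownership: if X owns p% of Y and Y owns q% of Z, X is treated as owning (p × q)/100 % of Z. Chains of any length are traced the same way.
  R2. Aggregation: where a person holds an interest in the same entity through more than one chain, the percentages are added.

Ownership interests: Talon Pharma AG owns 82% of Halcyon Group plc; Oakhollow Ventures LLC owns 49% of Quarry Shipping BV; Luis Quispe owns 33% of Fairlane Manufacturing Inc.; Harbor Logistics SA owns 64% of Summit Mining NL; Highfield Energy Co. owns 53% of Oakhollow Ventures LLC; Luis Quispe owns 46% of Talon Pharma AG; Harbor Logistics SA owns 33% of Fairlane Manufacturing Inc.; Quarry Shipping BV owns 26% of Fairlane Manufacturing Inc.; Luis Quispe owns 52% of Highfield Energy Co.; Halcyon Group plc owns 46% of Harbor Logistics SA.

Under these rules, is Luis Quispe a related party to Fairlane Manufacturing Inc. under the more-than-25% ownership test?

Chain via Talon Pharma AG → Halcyon Group plc → Harbor Logistics SA (R1): 46% × 82% × 46% × 33% = 5.725896% of Fairlane Manufacturing Inc.
Chain via Highfield Energy Co. → Oakhollow Ventures LLC → Quarry Shipping BV (R1): 52% × 53% × 49% × 26% = 3.511144% of Fairlane Manufacturing Inc.
Direct interest in Fairlane Manufacturing Inc: 33%.
Aggregating (R2): 5.725896% + 3.511144% + 33% = 42.23704%.
42.23704% exceeds the 25% threshold, so Luis is a related party to Fairlane Manufacturing Inc.

Yes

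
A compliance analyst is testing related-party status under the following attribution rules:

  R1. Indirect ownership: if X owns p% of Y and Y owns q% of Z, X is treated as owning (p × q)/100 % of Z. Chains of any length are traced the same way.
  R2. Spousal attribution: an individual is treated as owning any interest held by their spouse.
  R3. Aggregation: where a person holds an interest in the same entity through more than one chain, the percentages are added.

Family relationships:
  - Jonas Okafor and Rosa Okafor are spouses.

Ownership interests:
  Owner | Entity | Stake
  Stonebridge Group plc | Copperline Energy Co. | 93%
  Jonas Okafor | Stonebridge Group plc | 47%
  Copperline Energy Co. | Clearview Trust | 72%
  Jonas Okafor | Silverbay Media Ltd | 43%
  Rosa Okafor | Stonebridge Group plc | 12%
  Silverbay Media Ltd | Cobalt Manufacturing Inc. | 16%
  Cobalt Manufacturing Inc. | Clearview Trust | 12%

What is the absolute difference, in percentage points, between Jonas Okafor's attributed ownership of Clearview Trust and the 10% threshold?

By spousal attribution (R2), Jonas Okafor is treated as also owning Rosa Okafor's interest in Stonebridge Group plc, giving 47% + 12% = 59%.
Chain via Silverbay Media Ltd → Cobalt Manufacturing Inc. (R1): 43% × 16% × 12% = 0.8256% of Clearview Trust.
Chain via Stonebridge Group plc → Copperline Energy Co. (R1): 59% × 93% × 72% = 39.5064% of Clearview Trust.
Aggregating (R3): 0.8256% + 39.5064% = 40.332%.
40.332% exceeds the 10% threshold by 30.332 percentage points.

30.332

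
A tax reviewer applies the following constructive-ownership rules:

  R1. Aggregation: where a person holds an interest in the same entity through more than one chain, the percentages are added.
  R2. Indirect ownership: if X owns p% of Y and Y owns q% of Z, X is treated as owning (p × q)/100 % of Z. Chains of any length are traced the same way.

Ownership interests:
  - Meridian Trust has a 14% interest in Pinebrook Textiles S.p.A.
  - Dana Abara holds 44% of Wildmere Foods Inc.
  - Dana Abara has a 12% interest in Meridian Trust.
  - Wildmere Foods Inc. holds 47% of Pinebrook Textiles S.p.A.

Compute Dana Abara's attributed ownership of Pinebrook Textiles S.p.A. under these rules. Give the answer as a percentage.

22.36%

Chain via Meridian Trust (R2): 12% × 14% = 1.68% of Pinebrook Textiles S.p.A.
Chain via Wildmere Foods Inc. (R2): 44% × 47% = 20.68% of Pinebrook Textiles S.p.A.
Aggregating (R1): 1.68% + 20.68% = 22.36%.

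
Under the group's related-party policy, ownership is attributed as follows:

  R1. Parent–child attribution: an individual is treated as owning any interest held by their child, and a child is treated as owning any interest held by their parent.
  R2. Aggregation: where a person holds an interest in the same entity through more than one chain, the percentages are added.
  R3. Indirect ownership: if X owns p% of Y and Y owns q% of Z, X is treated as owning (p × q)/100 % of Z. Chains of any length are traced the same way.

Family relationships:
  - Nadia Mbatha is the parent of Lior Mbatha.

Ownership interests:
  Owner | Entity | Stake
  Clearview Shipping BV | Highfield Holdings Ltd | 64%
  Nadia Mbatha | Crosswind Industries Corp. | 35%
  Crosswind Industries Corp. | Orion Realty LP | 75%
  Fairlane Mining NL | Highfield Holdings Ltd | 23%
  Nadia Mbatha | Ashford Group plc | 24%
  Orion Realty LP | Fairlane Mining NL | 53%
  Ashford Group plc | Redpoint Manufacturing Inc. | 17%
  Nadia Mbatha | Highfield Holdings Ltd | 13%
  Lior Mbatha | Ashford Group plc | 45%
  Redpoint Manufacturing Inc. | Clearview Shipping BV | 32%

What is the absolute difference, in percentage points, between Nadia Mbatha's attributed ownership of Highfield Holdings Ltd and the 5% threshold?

By parent–child attribution (R1), Nadia Mbatha is treated as also owning Lior Mbatha's interest in Ashford Group plc, giving 24% + 45% = 69%.
Chain via Crosswind Industries Corp. → Orion Realty LP → Fairlane Mining NL (R3): 35% × 75% × 53% × 23% = 3.199875% of Highfield Holdings Ltd.
Chain via Ashford Group plc → Redpoint Manufacturing Inc. → Clearview Shipping BV (R3): 69% × 17% × 32% × 64% = 2.402304% of Highfield Holdings Ltd.
Direct interest in Highfield Holdings Ltd: 13%.
Aggregating (R2): 3.199875% + 2.402304% + 13% = 18.602179%.
18.602179% exceeds the 5% threshold by 13.602179 percentage points.

13.602179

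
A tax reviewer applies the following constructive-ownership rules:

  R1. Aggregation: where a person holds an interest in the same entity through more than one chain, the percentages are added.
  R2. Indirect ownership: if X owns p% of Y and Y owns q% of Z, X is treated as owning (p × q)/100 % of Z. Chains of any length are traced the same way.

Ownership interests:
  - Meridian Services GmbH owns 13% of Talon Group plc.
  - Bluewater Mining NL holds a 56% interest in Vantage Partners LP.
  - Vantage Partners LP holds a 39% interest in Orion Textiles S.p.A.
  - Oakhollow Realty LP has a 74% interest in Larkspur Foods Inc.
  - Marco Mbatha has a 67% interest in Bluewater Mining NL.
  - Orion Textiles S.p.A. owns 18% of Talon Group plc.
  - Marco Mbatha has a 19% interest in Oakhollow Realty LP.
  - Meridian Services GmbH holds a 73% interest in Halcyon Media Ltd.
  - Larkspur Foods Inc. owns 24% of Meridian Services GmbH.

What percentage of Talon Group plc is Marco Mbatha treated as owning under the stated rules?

Chain via Bluewater Mining NL → Vantage Partners LP → Orion Textiles S.p.A. (R2): 67% × 56% × 39% × 18% = 2.633904% of Talon Group plc.
Chain via Oakhollow Realty LP → Larkspur Foods Inc. → Meridian Services GmbH (R2): 19% × 74% × 24% × 13% = 0.438672% of Talon Group plc.
Aggregating (R1): 2.633904% + 0.438672% = 3.072576%.

3.072576%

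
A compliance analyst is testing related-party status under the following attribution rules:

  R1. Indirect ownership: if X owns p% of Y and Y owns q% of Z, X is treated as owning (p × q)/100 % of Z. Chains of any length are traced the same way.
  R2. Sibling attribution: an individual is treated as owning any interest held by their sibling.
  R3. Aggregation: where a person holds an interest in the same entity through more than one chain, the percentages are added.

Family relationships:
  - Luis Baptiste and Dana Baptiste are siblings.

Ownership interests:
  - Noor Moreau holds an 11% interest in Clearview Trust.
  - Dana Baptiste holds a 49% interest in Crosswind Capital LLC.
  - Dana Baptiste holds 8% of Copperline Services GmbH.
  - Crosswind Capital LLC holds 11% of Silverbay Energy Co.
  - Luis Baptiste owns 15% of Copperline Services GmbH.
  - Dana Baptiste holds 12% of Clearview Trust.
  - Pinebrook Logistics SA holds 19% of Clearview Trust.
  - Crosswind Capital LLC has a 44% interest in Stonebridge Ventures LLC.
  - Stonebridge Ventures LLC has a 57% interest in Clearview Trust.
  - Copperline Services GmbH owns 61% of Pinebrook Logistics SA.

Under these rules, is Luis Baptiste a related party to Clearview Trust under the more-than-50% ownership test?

No

By sibling attribution (R2), Luis Baptiste is treated as also owning Dana Baptiste's interest in Copperline Services GmbH, giving 15% + 8% = 23%.
By sibling attribution (R2), Luis Baptiste is treated as owning Dana Baptiste's 49% interest in Crosswind Capital LLC.
By sibling attribution (R2), Luis Baptiste is treated as owning Dana Baptiste's 12% interest in Clearview Trust.
Chain via Copperline Services GmbH → Pinebrook Logistics SA (R1): 23% × 61% × 19% = 2.6657% of Clearview Trust.
Chain via Crosswind Capital LLC → Stonebridge Ventures LLC (R1): 49% × 44% × 57% = 12.2892% of Clearview Trust.
Direct interest in Clearview Trust: 12%.
Aggregating (R3): 2.6657% + 12.2892% + 12% = 26.9549%.
26.9549% does not exceed the 50% threshold, so Luis is not a related party to Clearview Trust.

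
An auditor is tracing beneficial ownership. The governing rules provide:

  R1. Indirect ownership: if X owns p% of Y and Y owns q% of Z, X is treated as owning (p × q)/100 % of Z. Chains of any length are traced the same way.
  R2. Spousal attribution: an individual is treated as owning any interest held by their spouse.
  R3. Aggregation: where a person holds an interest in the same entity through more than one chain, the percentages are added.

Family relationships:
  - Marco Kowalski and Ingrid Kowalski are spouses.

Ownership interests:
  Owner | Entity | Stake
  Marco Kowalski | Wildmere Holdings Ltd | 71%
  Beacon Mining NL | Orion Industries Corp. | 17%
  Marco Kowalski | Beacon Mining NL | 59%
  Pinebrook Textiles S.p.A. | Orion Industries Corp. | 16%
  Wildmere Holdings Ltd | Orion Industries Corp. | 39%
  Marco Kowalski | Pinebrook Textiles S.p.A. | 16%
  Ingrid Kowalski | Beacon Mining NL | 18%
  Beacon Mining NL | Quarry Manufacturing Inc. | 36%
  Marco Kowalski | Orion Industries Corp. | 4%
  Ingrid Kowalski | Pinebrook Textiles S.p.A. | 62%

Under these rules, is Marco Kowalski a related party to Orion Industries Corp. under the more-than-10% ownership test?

By spousal attribution (R2), Marco Kowalski is treated as also owning Ingrid Kowalski's interest in Beacon Mining NL, giving 59% + 18% = 77%.
By spousal attribution (R2), Marco Kowalski is treated as also owning Ingrid Kowalski's interest in Pinebrook Textiles S.p.A, giving 16% + 62% = 78%.
Chain via Wildmere Holdings Ltd (R1): 71% × 39% = 27.69% of Orion Industries Corp.
Chain via Beacon Mining NL (R1): 77% × 17% = 13.09% of Orion Industries Corp.
Chain via Pinebrook Textiles S.p.A. (R1): 78% × 16% = 12.48% of Orion Industries Corp.
Direct interest in Orion Industries Corp: 4%.
Aggregating (R3): 27.69% + 13.09% + 12.48% + 4% = 57.26%.
57.26% exceeds the 10% threshold, so Marco is a related party to Orion Industries Corp.

Yes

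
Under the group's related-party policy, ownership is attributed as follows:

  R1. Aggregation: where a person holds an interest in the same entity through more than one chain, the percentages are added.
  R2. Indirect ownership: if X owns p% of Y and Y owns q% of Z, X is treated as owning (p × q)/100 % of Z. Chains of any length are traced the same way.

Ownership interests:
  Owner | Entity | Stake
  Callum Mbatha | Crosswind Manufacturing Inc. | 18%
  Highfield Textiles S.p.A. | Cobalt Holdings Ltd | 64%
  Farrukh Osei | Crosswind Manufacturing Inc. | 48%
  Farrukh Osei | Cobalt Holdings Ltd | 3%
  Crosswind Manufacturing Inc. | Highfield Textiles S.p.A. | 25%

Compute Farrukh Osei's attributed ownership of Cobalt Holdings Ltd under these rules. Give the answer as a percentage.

Chain via Crosswind Manufacturing Inc. → Highfield Textiles S.p.A. (R2): 48% × 25% × 64% = 7.68% of Cobalt Holdings Ltd.
Direct interest in Cobalt Holdings Ltd: 3%.
Aggregating (R1): 7.68% + 3% = 10.68%.

10.68%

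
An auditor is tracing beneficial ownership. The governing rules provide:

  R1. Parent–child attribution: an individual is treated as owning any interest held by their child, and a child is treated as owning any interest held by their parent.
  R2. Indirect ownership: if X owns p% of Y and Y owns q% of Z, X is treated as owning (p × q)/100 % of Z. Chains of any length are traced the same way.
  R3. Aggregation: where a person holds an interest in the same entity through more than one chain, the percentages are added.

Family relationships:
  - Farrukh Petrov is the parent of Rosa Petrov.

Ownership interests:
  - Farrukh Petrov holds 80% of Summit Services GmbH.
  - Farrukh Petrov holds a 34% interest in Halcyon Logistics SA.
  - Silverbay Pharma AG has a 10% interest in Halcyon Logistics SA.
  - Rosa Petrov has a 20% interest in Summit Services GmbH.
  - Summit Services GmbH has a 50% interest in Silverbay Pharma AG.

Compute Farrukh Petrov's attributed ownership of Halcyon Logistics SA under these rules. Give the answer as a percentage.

39%

By parent–child attribution (R1), Farrukh Petrov is treated as also owning Rosa Petrov's interest in Summit Services GmbH, giving 80% + 20% = 100%.
Chain via Summit Services GmbH → Silverbay Pharma AG (R2): 100% × 50% × 10% = 5% of Halcyon Logistics SA.
Direct interest in Halcyon Logistics SA: 34%.
Aggregating (R3): 5% + 34% = 39%.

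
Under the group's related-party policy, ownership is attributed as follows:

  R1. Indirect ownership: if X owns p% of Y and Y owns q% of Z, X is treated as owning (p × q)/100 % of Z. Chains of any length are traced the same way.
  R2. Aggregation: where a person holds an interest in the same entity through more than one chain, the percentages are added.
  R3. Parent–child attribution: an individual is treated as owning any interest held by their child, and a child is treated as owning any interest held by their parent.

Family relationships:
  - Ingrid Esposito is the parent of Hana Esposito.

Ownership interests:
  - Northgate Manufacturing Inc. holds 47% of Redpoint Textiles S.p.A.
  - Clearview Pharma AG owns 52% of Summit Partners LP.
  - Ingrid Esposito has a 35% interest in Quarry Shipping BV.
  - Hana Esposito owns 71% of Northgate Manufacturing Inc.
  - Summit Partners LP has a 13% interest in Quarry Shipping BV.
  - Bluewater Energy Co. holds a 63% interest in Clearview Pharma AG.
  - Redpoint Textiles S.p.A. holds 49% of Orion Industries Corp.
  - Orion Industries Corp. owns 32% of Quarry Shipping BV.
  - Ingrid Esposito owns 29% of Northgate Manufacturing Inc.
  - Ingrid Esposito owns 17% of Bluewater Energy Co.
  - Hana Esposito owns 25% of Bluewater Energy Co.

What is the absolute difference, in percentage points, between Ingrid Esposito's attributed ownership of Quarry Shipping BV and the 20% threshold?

24.158296

By parent–child attribution (R3), Ingrid Esposito is treated as also owning Hana Esposito's interest in Bluewater Energy Co, giving 17% + 25% = 42%.
By parent–child attribution (R3), Ingrid Esposito is treated as also owning Hana Esposito's interest in Northgate Manufacturing Inc, giving 29% + 71% = 100%.
Chain via Bluewater Energy Co. → Clearview Pharma AG → Summit Partners LP (R1): 42% × 63% × 52% × 13% = 1.788696% of Quarry Shipping BV.
Chain via Northgate Manufacturing Inc. → Redpoint Textiles S.p.A. → Orion Industries Corp. (R1): 100% × 47% × 49% × 32% = 7.3696% of Quarry Shipping BV.
Direct interest in Quarry Shipping BV: 35%.
Aggregating (R2): 1.788696% + 7.3696% + 35% = 44.158296%.
44.158296% exceeds the 20% threshold by 24.158296 percentage points.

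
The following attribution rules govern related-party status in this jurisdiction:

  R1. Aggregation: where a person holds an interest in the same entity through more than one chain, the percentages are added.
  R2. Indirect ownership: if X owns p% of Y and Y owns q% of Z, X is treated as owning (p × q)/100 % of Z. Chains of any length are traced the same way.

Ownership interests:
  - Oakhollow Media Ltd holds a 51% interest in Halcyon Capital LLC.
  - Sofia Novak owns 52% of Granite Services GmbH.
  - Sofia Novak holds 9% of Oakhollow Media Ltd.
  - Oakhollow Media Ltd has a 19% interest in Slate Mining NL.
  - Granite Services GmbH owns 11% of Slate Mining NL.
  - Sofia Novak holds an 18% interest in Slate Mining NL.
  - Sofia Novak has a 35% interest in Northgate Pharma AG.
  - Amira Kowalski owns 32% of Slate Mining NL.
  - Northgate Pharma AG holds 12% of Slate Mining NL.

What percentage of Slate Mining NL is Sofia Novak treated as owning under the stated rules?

29.63%

Chain via Granite Services GmbH (R2): 52% × 11% = 5.72% of Slate Mining NL.
Chain via Oakhollow Media Ltd (R2): 9% × 19% = 1.71% of Slate Mining NL.
Chain via Northgate Pharma AG (R2): 35% × 12% = 4.2% of Slate Mining NL.
Direct interest in Slate Mining NL: 18%.
Aggregating (R1): 5.72% + 1.71% + 4.2% + 18% = 29.63%.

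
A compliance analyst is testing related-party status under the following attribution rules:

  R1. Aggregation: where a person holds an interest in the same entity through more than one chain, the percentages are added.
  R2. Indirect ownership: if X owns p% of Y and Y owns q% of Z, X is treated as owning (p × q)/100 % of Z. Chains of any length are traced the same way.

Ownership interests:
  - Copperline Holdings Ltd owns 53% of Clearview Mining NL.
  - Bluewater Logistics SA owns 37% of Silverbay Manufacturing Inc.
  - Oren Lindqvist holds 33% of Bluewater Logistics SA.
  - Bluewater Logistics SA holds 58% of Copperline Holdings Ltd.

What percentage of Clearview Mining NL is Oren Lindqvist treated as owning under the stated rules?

Chain via Bluewater Logistics SA → Copperline Holdings Ltd (R2): 33% × 58% × 53% = 10.1442% of Clearview Mining NL.

10.1442%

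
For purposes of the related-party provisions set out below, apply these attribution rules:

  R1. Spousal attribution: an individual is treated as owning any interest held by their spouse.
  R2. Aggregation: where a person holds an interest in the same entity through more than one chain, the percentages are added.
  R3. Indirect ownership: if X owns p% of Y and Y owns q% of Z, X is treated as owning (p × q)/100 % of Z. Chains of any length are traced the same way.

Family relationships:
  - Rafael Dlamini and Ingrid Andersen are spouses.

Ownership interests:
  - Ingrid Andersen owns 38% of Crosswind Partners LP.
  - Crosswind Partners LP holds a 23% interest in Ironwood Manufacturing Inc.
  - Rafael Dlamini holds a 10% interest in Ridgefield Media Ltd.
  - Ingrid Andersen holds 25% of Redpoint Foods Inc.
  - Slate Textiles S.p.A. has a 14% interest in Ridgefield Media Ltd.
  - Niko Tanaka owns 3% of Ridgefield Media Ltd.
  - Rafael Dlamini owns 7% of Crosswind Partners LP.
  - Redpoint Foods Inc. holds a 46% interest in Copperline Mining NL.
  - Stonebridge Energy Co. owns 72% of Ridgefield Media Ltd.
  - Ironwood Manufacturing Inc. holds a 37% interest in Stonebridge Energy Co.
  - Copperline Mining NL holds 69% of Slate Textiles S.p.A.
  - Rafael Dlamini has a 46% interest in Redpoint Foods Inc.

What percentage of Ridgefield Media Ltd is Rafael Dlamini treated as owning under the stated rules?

By spousal attribution (R1), Rafael Dlamini is treated as also owning Ingrid Andersen's interest in Redpoint Foods Inc, giving 46% + 25% = 71%.
By spousal attribution (R1), Rafael Dlamini is treated as also owning Ingrid Andersen's interest in Crosswind Partners LP, giving 7% + 38% = 45%.
Chain via Redpoint Foods Inc. → Copperline Mining NL → Slate Textiles S.p.A. (R3): 71% × 46% × 69% × 14% = 3.154956% of Ridgefield Media Ltd.
Chain via Crosswind Partners LP → Ironwood Manufacturing Inc. → Stonebridge Energy Co. (R3): 45% × 23% × 37% × 72% = 2.75724% of Ridgefield Media Ltd.
Direct interest in Ridgefield Media Ltd: 10%.
Aggregating (R2): 3.154956% + 2.75724% + 10% = 15.912196%.

15.912196%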